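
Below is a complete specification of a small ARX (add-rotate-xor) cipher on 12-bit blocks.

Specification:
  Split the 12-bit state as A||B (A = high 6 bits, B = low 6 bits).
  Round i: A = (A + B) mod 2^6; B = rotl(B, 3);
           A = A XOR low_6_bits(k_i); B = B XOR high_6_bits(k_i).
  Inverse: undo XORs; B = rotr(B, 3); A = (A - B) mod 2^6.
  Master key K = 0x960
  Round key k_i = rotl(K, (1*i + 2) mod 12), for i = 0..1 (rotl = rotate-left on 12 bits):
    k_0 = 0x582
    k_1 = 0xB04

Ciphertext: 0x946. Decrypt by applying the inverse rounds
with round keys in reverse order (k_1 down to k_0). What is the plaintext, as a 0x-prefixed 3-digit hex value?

s_0 = ciphertext = 0x946
s_1 = InvRound(s_0, k_1) = 0x315
s_2 = InvRound(s_1, k_0) = 0xD98

0xD98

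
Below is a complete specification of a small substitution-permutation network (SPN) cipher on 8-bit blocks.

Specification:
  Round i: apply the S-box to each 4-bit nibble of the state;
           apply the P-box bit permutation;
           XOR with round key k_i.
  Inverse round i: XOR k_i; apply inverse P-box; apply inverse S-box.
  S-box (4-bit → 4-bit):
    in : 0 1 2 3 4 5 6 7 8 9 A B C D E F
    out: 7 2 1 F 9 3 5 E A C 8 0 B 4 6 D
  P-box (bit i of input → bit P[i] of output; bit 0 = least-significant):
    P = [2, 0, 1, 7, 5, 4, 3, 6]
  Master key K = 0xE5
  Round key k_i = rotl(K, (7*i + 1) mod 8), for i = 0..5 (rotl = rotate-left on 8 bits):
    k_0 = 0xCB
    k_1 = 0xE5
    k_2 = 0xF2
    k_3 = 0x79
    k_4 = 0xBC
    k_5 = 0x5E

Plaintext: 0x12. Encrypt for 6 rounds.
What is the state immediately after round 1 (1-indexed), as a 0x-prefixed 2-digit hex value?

s_0 = plaintext = 0x12
s_1 = Round(s_0, k_0) = 0xDF
s_2 = Round(s_1, k_1) = 0x6B
s_3 = Round(s_2, k_2) = 0xDA
s_4 = Round(s_3, k_3) = 0xF1
s_5 = Round(s_4, k_4) = 0xD5
s_6 = Round(s_5, k_5) = 0x53

0xDF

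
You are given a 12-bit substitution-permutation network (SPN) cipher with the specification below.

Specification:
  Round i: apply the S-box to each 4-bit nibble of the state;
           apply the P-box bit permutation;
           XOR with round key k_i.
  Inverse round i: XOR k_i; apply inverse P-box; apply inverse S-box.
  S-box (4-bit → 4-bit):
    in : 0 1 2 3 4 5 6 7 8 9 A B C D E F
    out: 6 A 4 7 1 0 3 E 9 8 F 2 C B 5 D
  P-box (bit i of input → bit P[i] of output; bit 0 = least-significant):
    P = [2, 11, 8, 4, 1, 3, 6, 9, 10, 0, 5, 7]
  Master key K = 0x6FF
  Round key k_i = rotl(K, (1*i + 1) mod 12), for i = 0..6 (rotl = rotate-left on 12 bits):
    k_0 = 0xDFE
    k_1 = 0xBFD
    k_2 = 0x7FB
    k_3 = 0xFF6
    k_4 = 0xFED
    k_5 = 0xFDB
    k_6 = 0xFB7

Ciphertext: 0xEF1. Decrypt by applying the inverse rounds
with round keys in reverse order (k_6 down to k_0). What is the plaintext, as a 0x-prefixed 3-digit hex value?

s_0 = ciphertext = 0xEF1
s_1 = InvRound(s_0, k_6) = 0x5EE
s_2 = InvRound(s_1, k_5) = 0x09D
s_3 = InvRound(s_2, k_4) = 0xEC7
s_4 = InvRound(s_3, k_3) = 0x05C
s_5 = InvRound(s_4, k_2) = 0xA8E
s_6 = InvRound(s_5, k_1) = 0x0EC
s_7 = InvRound(s_6, k_0) = 0x447

0x447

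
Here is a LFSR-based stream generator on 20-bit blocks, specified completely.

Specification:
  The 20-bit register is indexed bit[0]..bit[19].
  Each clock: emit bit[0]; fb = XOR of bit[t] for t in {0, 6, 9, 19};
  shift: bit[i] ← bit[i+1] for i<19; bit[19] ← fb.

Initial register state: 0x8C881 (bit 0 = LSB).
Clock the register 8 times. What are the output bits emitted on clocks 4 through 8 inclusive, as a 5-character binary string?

reg_0 = 0x8C881
clock 1: out=1, reg = 0x46440
clock 2: out=0, reg = 0xA3220
clock 3: out=0, reg = 0x51910
clock 4: out=0, reg = 0x28C88
clock 5: out=0, reg = 0x14644
clock 6: out=0, reg = 0x0A322
clock 7: out=0, reg = 0x85191
clock 8: out=1, reg = 0x428C8

00001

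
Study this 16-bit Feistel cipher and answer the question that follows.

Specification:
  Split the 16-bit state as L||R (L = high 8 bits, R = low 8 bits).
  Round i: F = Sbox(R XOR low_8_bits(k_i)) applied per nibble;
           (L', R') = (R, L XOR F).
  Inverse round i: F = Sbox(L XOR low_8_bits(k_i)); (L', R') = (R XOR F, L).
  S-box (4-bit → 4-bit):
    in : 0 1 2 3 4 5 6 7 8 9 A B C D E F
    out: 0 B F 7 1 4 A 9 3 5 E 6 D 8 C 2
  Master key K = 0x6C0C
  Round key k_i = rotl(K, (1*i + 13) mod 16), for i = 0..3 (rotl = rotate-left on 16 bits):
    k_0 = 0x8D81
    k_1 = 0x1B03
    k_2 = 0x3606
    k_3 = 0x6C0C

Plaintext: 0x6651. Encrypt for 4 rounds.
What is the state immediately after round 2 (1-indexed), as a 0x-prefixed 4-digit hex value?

0xE695

s_0 = plaintext = 0x6651
s_1 = Round(s_0, k_0) = 0x51E6
s_2 = Round(s_1, k_1) = 0xE695
s_3 = Round(s_2, k_2) = 0x95B1
s_4 = Round(s_3, k_3) = 0xB1FD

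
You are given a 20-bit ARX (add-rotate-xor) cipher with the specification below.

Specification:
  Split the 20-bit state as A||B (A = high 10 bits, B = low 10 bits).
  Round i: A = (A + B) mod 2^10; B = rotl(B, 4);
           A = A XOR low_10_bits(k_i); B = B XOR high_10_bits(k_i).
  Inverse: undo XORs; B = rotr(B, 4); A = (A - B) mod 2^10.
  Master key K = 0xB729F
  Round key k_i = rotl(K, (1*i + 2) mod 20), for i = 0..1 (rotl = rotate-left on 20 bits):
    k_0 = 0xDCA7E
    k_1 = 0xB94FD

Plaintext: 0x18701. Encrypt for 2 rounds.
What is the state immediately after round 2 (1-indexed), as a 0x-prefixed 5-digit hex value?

0x1DC08

s_0 = plaintext = 0x18701
s_1 = Round(s_0, k_0) = 0x4736E
s_2 = Round(s_1, k_1) = 0x1DC08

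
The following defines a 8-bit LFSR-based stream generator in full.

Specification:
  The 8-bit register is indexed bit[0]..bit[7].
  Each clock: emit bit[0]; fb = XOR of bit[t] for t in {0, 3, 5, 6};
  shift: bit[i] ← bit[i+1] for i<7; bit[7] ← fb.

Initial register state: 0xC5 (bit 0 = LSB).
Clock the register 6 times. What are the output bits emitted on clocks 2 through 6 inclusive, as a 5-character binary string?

reg_0 = 0xC5
clock 1: out=1, reg = 0x62
clock 2: out=0, reg = 0x31
clock 3: out=1, reg = 0x18
clock 4: out=0, reg = 0x8C
clock 5: out=0, reg = 0xC6
clock 6: out=0, reg = 0xE3

01000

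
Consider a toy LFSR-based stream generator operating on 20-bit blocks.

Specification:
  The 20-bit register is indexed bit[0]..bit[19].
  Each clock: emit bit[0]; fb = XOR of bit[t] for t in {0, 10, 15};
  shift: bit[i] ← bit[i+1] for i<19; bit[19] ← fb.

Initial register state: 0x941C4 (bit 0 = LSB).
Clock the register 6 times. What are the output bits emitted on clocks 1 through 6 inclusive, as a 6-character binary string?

reg_0 = 0x941C4
clock 1: out=0, reg = 0x4A0E2
clock 2: out=0, reg = 0xA5071
clock 3: out=1, reg = 0xD2838
clock 4: out=0, reg = 0x6941C
clock 5: out=0, reg = 0x34A0E
clock 6: out=0, reg = 0x1A507

001000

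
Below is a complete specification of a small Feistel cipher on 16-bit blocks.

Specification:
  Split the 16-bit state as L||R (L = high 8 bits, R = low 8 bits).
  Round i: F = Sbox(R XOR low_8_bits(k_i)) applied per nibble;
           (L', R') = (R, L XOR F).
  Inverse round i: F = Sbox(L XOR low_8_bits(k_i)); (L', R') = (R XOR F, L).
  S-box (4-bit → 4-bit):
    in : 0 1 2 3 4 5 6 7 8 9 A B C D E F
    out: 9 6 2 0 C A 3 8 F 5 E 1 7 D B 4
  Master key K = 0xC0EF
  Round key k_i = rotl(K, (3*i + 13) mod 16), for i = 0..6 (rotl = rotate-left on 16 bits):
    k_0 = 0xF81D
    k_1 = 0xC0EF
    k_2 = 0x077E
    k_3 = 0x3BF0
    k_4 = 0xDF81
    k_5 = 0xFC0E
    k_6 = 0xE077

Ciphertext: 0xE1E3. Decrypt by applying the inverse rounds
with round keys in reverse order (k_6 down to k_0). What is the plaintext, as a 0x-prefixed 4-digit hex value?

0x00DB

s_0 = ciphertext = 0xE1E3
s_1 = InvRound(s_0, k_6) = 0xB0E1
s_2 = InvRound(s_1, k_5) = 0xFAB0
s_3 = InvRound(s_2, k_4) = 0x31FA
s_4 = InvRound(s_3, k_3) = 0x8C31
s_5 = InvRound(s_4, k_2) = 0x738C
s_6 = InvRound(s_5, k_1) = 0xDB73
s_7 = InvRound(s_6, k_0) = 0x00DB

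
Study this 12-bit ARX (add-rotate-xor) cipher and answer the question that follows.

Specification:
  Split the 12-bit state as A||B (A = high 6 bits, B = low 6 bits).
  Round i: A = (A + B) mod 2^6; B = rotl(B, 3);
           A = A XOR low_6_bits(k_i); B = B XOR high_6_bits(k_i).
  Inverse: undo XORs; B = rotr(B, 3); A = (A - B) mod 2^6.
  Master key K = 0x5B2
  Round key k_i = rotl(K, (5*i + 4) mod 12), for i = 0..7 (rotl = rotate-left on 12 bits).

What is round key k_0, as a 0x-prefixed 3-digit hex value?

0xB25

K = 0x5B2
k_0 = rotl(K, (5*0+4) mod 12) = rotl(K, 4) = 0xB25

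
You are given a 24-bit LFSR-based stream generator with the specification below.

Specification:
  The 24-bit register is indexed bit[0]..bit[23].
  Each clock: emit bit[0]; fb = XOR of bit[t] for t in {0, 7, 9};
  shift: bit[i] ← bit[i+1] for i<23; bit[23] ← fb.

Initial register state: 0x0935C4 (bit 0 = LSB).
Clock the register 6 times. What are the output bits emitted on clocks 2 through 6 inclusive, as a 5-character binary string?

reg_0 = 0x0935C4
clock 1: out=0, reg = 0x849AE2
clock 2: out=0, reg = 0x424D71
clock 3: out=1, reg = 0xA126B8
clock 4: out=0, reg = 0x50935C
clock 5: out=0, reg = 0xA849AE
clock 6: out=0, reg = 0xD424D7

01000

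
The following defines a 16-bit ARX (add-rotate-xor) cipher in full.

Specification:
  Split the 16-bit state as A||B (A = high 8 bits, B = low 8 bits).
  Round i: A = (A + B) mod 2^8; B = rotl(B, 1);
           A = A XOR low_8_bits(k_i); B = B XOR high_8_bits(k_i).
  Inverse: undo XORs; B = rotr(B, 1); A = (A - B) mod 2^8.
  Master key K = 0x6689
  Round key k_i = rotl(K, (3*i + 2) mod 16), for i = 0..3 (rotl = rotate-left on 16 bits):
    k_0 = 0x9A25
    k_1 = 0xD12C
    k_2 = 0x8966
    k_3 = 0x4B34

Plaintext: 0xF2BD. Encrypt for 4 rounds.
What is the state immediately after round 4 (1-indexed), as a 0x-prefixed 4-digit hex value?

0xD810

s_0 = plaintext = 0xF2BD
s_1 = Round(s_0, k_0) = 0x8AE1
s_2 = Round(s_1, k_1) = 0x4712
s_3 = Round(s_2, k_2) = 0x3FAD
s_4 = Round(s_3, k_3) = 0xD810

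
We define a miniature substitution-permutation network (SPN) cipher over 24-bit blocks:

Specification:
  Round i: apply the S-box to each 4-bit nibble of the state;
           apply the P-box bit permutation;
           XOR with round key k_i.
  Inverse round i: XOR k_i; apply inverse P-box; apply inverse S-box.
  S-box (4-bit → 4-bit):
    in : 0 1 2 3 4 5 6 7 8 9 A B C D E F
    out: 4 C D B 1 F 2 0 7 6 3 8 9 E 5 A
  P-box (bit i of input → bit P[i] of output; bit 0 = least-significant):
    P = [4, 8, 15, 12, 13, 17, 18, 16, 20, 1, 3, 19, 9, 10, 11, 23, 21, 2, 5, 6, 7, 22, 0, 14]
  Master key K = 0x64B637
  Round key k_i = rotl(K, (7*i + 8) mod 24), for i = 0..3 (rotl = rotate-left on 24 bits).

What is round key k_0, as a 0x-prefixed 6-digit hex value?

0xB63764

K = 0x64B637
k_0 = rotl(K, (7*0+8) mod 24) = rotl(K, 8) = 0xB63764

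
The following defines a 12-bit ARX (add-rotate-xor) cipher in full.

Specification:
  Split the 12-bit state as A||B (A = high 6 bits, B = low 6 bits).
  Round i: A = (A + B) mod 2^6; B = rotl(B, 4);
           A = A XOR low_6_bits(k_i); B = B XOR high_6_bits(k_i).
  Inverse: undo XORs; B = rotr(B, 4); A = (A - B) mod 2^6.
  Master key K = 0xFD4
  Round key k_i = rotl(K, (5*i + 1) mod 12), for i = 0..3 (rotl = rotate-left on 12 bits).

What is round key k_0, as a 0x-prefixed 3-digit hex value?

0xFA9

K = 0xFD4
k_0 = rotl(K, (5*0+1) mod 12) = rotl(K, 1) = 0xFA9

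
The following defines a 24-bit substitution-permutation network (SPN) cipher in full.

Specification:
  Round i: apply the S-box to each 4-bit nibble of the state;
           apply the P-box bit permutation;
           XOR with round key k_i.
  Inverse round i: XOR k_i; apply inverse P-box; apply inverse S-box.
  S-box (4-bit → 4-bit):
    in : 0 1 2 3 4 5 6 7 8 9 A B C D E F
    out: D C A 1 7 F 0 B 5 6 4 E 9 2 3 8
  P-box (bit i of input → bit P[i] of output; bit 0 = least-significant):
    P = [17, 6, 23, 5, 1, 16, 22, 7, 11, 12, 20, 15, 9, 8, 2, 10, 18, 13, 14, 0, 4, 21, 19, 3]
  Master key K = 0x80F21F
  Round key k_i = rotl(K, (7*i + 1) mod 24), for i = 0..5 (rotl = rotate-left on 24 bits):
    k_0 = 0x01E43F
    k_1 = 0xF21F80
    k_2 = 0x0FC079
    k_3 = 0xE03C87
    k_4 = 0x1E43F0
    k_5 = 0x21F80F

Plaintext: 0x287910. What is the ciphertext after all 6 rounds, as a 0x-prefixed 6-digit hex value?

s_0 = plaintext = 0x287910
s_1 = Round(s_0, k_0) = 0xF7B397
s_2 = Round(s_1, k_1) = 0xB532ED
s_3 = Round(s_2, k_2) = 0x223232
s_4 = Round(s_3, k_3) = 0xC08EEC
s_5 = Round(s_4, k_4) = 0x1919CF
s_6 = Round(s_5, k_5) = 0x398CA1

0x398CA1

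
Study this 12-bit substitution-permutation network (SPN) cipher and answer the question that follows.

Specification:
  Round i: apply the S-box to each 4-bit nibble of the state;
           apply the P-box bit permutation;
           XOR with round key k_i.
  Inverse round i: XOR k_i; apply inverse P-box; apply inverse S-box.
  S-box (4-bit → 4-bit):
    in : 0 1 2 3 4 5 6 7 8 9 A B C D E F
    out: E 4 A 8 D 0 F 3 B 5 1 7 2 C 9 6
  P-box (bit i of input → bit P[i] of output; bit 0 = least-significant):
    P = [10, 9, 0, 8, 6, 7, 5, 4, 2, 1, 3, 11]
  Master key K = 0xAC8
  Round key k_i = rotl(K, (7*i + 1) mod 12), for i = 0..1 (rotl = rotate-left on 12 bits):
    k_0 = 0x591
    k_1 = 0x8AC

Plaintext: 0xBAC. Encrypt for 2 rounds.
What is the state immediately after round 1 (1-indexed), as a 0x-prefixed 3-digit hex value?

s_0 = plaintext = 0xBAC
s_1 = Round(s_0, k_0) = 0x7DF
s_2 = Round(s_1, k_1) = 0xA9B

0x7DF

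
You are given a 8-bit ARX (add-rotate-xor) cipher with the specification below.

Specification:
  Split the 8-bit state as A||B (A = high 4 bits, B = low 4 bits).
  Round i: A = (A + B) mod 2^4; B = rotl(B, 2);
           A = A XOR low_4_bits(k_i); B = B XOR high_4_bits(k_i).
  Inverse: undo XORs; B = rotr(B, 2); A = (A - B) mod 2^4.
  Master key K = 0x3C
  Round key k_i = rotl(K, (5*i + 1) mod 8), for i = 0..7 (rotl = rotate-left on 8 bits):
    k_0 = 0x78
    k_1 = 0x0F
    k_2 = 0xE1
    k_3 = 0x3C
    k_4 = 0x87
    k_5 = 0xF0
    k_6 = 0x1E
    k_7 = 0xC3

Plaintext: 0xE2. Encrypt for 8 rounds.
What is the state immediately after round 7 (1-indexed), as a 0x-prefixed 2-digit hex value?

s_0 = plaintext = 0xE2
s_1 = Round(s_0, k_0) = 0x8F
s_2 = Round(s_1, k_1) = 0x8F
s_3 = Round(s_2, k_2) = 0x61
s_4 = Round(s_3, k_3) = 0xB7
s_5 = Round(s_4, k_4) = 0x55
s_6 = Round(s_5, k_5) = 0xAA
s_7 = Round(s_6, k_6) = 0xAB
s_8 = Round(s_7, k_7) = 0x62

0xAB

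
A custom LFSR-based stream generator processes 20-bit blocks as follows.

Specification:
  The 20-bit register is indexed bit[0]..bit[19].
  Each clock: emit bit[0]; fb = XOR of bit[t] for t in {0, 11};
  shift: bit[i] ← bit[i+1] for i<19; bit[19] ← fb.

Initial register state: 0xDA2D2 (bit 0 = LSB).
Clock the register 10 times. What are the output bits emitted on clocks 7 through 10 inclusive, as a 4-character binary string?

reg_0 = 0xDA2D2
clock 1: out=0, reg = 0x6D169
clock 2: out=1, reg = 0xB68B4
clock 3: out=0, reg = 0xDB45A
clock 4: out=0, reg = 0x6DA2D
clock 5: out=1, reg = 0x36D16
clock 6: out=0, reg = 0x9B68B
clock 7: out=1, reg = 0xCDB45
clock 8: out=1, reg = 0x66DA2
clock 9: out=0, reg = 0xB36D1
clock 10: out=1, reg = 0xD9B68

1101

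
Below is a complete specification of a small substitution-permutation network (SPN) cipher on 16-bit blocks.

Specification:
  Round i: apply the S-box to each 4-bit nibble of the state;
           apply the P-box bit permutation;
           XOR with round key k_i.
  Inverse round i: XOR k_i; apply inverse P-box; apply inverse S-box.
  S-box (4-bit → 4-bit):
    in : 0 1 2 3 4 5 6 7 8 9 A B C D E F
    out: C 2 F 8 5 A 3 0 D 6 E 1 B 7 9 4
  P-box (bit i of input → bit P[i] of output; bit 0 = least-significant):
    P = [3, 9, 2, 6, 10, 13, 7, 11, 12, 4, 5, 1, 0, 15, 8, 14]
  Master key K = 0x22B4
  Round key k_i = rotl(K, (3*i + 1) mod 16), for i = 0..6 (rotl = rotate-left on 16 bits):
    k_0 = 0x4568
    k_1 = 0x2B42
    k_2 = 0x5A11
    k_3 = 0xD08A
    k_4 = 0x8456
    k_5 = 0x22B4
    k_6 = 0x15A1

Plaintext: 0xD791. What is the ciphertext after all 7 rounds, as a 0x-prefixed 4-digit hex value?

0x2447

s_0 = plaintext = 0xD791
s_1 = Round(s_0, k_0) = 0xE6E9
s_2 = Round(s_1, k_1) = 0x7557
s_3 = Round(s_2, k_2) = 0x7203
s_4 = Round(s_3, k_3) = 0xC878
s_5 = Round(s_4, k_4) = 0x5439
s_6 = Round(s_5, k_5) = 0xF890
s_7 = Round(s_6, k_6) = 0x2447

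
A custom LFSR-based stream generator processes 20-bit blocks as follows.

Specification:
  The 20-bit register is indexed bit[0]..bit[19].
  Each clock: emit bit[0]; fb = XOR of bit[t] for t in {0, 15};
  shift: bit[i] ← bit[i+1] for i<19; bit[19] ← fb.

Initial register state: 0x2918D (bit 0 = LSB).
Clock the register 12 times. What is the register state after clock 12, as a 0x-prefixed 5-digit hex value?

0x08829

reg_0 = 0x2918D
clock 1: out=1, reg = 0x148C6
clock 2: out=0, reg = 0x0A463
clock 3: out=1, reg = 0x05231
clock 4: out=1, reg = 0x82918
clock 5: out=0, reg = 0x4148C
clock 6: out=0, reg = 0x20A46
clock 7: out=0, reg = 0x10523
clock 8: out=1, reg = 0x88291
clock 9: out=1, reg = 0x44148
clock 10: out=0, reg = 0x220A4
clock 11: out=0, reg = 0x11052
clock 12: out=0, reg = 0x08829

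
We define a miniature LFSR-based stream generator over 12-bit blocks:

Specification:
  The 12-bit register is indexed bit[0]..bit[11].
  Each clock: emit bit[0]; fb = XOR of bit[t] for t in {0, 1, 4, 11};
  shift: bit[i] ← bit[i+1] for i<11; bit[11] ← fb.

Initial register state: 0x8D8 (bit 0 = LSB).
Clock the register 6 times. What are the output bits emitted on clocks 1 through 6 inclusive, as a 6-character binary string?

000110

reg_0 = 0x8D8
clock 1: out=0, reg = 0x46C
clock 2: out=0, reg = 0x236
clock 3: out=0, reg = 0x11B
clock 4: out=1, reg = 0x88D
clock 5: out=1, reg = 0x446
clock 6: out=0, reg = 0xA23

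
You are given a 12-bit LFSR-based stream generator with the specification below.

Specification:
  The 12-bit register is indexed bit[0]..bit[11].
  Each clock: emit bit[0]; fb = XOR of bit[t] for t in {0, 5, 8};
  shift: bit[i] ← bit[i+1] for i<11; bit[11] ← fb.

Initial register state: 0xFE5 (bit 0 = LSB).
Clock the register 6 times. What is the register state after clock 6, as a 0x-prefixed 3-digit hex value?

reg_0 = 0xFE5
clock 1: out=1, reg = 0xFF2
clock 2: out=0, reg = 0x7F9
clock 3: out=1, reg = 0xBFC
clock 4: out=0, reg = 0x5FE
clock 5: out=0, reg = 0x2FF
clock 6: out=1, reg = 0x17F

0x17F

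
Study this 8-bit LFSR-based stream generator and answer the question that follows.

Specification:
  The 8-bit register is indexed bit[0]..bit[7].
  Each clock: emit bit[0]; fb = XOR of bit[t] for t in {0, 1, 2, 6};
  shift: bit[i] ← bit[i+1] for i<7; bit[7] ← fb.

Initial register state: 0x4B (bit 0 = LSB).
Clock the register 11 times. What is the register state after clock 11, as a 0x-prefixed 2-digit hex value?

reg_0 = 0x4B
clock 1: out=1, reg = 0xA5
clock 2: out=1, reg = 0x52
clock 3: out=0, reg = 0x29
clock 4: out=1, reg = 0x94
clock 5: out=0, reg = 0xCA
clock 6: out=0, reg = 0x65
clock 7: out=1, reg = 0xB2
clock 8: out=0, reg = 0xD9
clock 9: out=1, reg = 0x6C
clock 10: out=0, reg = 0x36
clock 11: out=0, reg = 0x1B

0x1B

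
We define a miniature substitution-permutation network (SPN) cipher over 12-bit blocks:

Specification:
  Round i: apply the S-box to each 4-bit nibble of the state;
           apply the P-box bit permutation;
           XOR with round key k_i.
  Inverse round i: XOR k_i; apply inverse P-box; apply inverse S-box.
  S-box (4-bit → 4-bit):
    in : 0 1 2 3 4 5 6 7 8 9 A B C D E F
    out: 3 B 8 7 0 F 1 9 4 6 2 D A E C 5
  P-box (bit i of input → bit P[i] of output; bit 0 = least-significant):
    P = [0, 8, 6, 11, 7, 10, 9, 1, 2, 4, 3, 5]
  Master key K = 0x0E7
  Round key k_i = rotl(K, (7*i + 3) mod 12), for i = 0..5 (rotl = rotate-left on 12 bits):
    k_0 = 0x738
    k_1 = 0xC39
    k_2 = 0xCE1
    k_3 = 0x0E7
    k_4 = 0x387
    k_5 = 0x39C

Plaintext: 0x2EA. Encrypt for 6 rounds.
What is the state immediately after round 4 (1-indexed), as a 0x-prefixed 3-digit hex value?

s_0 = plaintext = 0x2EA
s_1 = Round(s_0, k_0) = 0x41A
s_2 = Round(s_1, k_1) = 0x9BB
s_3 = Round(s_2, k_2) = 0x63A
s_4 = Round(s_3, k_3) = 0x763
s_5 = Round(s_4, k_4) = 0x262
s_6 = Round(s_5, k_5) = 0xB3C

0x763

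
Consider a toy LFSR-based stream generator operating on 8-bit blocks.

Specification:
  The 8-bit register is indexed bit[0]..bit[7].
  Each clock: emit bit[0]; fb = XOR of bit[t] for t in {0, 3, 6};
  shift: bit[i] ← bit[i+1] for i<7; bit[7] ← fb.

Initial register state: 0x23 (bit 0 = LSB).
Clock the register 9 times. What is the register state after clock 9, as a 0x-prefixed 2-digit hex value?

reg_0 = 0x23
clock 1: out=1, reg = 0x91
clock 2: out=1, reg = 0xC8
clock 3: out=0, reg = 0x64
clock 4: out=0, reg = 0xB2
clock 5: out=0, reg = 0x59
clock 6: out=1, reg = 0xAC
clock 7: out=0, reg = 0xD6
clock 8: out=0, reg = 0xEB
clock 9: out=1, reg = 0xF5

0xF5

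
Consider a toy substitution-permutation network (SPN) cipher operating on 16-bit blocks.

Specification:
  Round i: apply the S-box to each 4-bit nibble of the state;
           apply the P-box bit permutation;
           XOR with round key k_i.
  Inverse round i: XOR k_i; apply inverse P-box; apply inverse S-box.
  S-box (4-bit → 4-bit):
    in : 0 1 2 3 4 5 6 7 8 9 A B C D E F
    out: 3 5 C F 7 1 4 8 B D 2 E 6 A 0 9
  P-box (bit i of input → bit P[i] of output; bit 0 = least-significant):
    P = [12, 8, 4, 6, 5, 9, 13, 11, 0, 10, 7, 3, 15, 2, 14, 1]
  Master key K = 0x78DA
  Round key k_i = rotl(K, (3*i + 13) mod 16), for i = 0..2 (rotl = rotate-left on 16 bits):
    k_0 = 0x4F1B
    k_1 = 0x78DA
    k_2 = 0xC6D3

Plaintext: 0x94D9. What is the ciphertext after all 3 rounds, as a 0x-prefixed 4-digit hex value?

s_0 = plaintext = 0x94D9
s_1 = Round(s_0, k_0) = 0x91C8
s_2 = Round(s_1, k_1) = 0x8B19
s_3 = Round(s_2, k_2) = 0x722D

0x722D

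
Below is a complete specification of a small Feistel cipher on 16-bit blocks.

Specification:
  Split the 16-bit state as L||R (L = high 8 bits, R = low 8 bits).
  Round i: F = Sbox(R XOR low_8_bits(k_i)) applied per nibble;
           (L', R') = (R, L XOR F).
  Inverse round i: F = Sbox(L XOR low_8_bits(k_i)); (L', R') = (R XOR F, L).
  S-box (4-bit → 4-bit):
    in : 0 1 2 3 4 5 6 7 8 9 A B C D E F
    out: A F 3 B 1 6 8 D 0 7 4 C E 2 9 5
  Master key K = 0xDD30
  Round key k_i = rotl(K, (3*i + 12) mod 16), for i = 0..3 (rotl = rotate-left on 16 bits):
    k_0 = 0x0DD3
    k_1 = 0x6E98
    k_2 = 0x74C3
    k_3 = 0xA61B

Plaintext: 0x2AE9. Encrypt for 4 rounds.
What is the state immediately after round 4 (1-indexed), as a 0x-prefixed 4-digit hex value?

s_0 = plaintext = 0x2AE9
s_1 = Round(s_0, k_0) = 0xE99E
s_2 = Round(s_1, k_1) = 0x9E41
s_3 = Round(s_2, k_2) = 0x419D
s_4 = Round(s_3, k_3) = 0x9D49

0x9D49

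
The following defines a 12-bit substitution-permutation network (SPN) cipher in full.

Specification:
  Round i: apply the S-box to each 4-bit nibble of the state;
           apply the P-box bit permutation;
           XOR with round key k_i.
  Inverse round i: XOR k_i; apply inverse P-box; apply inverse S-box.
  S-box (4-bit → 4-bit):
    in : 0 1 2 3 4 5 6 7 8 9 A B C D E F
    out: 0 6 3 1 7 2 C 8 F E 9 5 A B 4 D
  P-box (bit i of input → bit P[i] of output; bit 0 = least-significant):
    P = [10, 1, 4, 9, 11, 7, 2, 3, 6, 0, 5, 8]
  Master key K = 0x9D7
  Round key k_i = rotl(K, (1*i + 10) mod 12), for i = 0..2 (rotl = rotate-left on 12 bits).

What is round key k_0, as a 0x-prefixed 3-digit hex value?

K = 0x9D7
k_0 = rotl(K, (1*0+10) mod 12) = rotl(K, 10) = 0xE75

0xE75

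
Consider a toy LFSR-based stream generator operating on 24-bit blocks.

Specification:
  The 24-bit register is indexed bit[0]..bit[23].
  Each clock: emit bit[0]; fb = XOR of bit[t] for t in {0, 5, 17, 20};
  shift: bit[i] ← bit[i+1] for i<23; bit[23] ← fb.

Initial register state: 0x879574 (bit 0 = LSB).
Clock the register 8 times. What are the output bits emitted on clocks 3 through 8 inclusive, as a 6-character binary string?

101110

reg_0 = 0x879574
clock 1: out=0, reg = 0x43CABA
clock 2: out=0, reg = 0x21E55D
clock 3: out=1, reg = 0x90F2AE
clock 4: out=0, reg = 0x487957
clock 5: out=1, reg = 0xA43CAB
clock 6: out=1, reg = 0x521E55
clock 7: out=1, reg = 0xA90F2A
clock 8: out=0, reg = 0xD48795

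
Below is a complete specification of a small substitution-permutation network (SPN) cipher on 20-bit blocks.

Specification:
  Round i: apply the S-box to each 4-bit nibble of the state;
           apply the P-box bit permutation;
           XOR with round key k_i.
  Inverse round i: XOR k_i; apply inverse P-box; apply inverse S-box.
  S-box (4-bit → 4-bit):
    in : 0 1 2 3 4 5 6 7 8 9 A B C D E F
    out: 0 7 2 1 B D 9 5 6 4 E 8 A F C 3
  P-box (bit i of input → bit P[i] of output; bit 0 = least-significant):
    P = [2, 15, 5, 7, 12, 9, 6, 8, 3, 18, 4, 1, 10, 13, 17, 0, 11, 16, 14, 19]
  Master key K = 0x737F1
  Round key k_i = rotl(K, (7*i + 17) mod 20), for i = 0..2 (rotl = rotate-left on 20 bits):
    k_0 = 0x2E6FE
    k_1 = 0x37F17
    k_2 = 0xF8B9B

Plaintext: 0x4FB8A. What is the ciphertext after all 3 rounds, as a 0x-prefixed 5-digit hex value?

s_0 = plaintext = 0x4FB8A
s_1 = Round(s_0, k_0) = 0xB481C
s_2 = Round(s_1, k_1) = 0xFC9C6
s_3 = Round(s_2, k_2) = 0xEA00E

0xEA00E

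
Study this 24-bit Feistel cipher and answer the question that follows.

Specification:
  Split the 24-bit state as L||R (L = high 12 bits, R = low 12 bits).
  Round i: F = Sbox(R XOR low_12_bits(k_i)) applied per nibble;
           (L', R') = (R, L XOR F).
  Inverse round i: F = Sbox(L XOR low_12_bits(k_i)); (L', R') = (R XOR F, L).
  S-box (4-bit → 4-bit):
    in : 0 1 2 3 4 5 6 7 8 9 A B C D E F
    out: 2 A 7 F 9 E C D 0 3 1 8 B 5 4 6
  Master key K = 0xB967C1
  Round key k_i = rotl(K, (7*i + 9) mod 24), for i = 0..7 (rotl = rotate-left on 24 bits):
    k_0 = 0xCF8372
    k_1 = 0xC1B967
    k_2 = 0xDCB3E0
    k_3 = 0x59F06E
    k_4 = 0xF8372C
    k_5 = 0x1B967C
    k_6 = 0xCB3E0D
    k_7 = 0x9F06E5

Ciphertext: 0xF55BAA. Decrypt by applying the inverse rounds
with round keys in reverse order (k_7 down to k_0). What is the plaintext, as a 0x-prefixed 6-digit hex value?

0x009E92

s_0 = ciphertext = 0xF55BAA
s_1 = InvRound(s_0, k_7) = 0x828F55
s_2 = InvRound(s_1, k_6) = 0x32B828
s_3 = InvRound(s_2, k_5) = 0x6C532B
s_4 = InvRound(s_3, k_4) = 0x9686C5
s_5 = InvRound(s_4, k_3) = 0x5E9968
s_6 = InvRound(s_5, k_2) = 0x54B5E9
s_7 = InvRound(s_6, k_1) = 0xE9254B
s_8 = InvRound(s_7, k_0) = 0x009E92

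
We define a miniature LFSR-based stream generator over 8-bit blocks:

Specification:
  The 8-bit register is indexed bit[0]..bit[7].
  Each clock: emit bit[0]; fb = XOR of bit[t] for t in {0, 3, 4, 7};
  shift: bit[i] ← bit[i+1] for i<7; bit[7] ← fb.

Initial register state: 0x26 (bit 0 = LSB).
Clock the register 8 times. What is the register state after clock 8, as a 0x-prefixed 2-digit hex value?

0xE0

reg_0 = 0x26
clock 1: out=0, reg = 0x13
clock 2: out=1, reg = 0x09
clock 3: out=1, reg = 0x04
clock 4: out=0, reg = 0x02
clock 5: out=0, reg = 0x01
clock 6: out=1, reg = 0x80
clock 7: out=0, reg = 0xC0
clock 8: out=0, reg = 0xE0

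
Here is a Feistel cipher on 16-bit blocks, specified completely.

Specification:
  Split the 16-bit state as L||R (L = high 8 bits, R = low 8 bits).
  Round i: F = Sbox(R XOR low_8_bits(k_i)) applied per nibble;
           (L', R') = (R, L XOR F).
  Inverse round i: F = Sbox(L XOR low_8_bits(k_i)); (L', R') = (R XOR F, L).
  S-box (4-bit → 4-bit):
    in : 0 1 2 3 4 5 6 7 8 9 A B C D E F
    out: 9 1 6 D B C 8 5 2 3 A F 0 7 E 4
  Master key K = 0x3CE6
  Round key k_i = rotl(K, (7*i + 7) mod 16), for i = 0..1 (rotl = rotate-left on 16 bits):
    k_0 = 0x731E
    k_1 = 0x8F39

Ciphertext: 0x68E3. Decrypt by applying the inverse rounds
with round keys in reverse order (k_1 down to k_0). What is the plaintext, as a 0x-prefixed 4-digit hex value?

s_0 = ciphertext = 0x68E3
s_1 = InvRound(s_0, k_1) = 0x2268
s_2 = InvRound(s_1, k_0) = 0xB822

0xB822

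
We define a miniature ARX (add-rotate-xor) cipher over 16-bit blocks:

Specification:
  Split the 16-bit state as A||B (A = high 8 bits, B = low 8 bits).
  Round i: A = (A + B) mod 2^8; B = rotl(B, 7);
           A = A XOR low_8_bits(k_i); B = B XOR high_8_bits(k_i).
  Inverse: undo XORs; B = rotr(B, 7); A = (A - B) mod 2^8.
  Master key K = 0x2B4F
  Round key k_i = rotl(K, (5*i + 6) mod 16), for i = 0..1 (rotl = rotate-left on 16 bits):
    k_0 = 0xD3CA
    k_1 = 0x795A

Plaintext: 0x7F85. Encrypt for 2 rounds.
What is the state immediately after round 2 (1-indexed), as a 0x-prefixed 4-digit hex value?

0x85F1

s_0 = plaintext = 0x7F85
s_1 = Round(s_0, k_0) = 0xCE11
s_2 = Round(s_1, k_1) = 0x85F1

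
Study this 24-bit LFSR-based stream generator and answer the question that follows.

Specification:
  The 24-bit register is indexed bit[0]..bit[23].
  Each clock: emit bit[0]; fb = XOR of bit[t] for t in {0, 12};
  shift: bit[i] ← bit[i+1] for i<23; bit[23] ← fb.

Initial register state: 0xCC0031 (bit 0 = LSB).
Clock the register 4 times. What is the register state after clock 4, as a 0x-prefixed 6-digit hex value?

0x1CC003

reg_0 = 0xCC0031
clock 1: out=1, reg = 0xE60018
clock 2: out=0, reg = 0x73000C
clock 3: out=0, reg = 0x398006
clock 4: out=0, reg = 0x1CC003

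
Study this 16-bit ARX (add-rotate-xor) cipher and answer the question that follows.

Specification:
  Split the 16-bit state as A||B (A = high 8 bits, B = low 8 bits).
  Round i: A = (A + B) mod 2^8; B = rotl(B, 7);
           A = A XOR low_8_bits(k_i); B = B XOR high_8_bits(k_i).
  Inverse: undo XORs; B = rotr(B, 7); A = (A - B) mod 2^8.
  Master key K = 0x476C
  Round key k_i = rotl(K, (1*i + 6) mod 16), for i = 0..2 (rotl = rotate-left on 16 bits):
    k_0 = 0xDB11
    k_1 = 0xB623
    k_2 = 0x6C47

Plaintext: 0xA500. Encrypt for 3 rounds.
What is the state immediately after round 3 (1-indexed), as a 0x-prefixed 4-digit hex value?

0x40C1

s_0 = plaintext = 0xA500
s_1 = Round(s_0, k_0) = 0xB4DB
s_2 = Round(s_1, k_1) = 0xAC5B
s_3 = Round(s_2, k_2) = 0x40C1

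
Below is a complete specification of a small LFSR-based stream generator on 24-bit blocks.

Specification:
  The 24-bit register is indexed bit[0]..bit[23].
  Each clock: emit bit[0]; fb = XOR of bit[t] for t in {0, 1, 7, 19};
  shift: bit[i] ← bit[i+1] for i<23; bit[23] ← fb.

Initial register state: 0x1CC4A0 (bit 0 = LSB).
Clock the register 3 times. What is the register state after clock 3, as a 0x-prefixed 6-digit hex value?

reg_0 = 0x1CC4A0
clock 1: out=0, reg = 0x0E6250
clock 2: out=0, reg = 0x873128
clock 3: out=0, reg = 0x439894

0x439894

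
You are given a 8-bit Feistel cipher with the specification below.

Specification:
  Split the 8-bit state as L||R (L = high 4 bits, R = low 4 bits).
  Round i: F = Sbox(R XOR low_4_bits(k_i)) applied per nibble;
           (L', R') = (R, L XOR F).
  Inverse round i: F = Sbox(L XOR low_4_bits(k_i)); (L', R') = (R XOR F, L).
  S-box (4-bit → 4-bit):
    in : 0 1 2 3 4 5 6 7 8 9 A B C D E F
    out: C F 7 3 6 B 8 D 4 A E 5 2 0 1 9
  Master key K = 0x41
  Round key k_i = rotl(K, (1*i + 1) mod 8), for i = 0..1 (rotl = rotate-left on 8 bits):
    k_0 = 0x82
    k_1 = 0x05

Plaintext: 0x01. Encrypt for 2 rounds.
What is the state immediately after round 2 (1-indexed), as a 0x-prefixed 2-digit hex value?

s_0 = plaintext = 0x01
s_1 = Round(s_0, k_0) = 0x13
s_2 = Round(s_1, k_1) = 0x39

0x39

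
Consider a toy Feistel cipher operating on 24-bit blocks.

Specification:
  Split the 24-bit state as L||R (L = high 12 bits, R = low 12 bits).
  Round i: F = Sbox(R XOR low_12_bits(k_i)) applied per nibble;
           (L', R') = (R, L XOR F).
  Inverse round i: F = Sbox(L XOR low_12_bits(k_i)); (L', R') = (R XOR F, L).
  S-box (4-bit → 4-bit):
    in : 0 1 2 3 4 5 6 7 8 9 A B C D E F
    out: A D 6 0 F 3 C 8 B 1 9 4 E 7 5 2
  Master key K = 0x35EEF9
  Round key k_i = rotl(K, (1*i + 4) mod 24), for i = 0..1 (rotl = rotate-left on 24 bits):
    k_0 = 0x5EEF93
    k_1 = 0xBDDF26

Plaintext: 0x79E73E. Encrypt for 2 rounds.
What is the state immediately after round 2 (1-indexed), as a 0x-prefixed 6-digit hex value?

0xC0975C

s_0 = plaintext = 0x79E73E
s_1 = Round(s_0, k_0) = 0x73EC09
s_2 = Round(s_1, k_1) = 0xC0975C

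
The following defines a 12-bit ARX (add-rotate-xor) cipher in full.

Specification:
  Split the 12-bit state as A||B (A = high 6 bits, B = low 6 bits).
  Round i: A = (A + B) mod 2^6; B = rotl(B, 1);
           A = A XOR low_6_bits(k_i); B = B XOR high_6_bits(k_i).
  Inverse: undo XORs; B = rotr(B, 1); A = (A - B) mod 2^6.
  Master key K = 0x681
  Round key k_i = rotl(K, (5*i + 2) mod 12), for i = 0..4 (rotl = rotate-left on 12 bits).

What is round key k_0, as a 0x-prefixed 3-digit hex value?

0xA05

K = 0x681
k_0 = rotl(K, (5*0+2) mod 12) = rotl(K, 2) = 0xA05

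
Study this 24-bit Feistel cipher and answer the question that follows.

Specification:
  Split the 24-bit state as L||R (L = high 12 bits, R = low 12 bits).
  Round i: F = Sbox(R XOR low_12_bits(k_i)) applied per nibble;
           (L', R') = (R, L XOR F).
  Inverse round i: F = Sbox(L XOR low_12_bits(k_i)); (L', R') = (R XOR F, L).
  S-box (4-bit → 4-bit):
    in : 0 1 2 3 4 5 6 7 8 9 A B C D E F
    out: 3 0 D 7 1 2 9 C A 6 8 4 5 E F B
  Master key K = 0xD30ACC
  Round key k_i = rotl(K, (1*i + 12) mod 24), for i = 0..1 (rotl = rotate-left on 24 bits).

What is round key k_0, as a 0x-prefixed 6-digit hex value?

0xACCD30

K = 0xD30ACC
k_0 = rotl(K, (1*0+12) mod 24) = rotl(K, 12) = 0xACCD30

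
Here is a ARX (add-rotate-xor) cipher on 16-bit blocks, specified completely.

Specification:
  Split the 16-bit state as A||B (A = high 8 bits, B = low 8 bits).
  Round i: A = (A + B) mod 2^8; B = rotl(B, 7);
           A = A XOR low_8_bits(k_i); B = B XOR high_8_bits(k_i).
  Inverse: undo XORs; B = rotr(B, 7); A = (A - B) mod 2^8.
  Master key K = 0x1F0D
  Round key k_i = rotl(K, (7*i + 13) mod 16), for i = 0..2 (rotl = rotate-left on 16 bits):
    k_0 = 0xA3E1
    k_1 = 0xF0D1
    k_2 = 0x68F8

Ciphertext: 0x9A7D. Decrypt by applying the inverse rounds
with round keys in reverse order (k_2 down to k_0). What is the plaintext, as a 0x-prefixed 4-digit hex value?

0xA92C

s_0 = ciphertext = 0x9A7D
s_1 = InvRound(s_0, k_2) = 0x382A
s_2 = InvRound(s_1, k_1) = 0x34B5
s_3 = InvRound(s_2, k_0) = 0xA92C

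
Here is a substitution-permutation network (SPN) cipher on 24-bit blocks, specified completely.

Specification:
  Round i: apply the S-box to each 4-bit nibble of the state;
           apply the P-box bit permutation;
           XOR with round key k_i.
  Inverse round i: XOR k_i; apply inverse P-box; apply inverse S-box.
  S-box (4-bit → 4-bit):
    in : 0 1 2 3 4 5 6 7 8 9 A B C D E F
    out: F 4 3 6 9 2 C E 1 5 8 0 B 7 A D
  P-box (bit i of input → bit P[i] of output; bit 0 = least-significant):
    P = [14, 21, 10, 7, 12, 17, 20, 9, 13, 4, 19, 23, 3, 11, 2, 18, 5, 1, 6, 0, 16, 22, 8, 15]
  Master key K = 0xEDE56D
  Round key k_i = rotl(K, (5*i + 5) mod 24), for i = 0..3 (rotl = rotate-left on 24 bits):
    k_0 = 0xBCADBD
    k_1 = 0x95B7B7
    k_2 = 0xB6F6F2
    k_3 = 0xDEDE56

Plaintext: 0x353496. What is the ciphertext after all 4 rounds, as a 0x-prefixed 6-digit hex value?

s_0 = plaintext = 0x353496
s_1 = Round(s_0, k_0) = 0x6C903B
s_2 = Round(s_1, k_1) = 0x0F1688
s_3 = Round(s_2, k_2) = 0x7F2797
s_4 = Round(s_3, k_3) = 0x2643AF

0x2643AF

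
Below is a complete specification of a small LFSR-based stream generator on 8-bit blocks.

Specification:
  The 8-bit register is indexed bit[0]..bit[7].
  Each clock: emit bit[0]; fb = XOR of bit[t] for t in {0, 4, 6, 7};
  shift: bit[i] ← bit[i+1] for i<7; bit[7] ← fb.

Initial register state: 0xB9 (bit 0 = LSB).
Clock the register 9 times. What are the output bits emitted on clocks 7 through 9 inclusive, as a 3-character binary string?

011

reg_0 = 0xB9
clock 1: out=1, reg = 0xDC
clock 2: out=0, reg = 0xEE
clock 3: out=0, reg = 0x77
clock 4: out=1, reg = 0xBB
clock 5: out=1, reg = 0xDD
clock 6: out=1, reg = 0x6E
clock 7: out=0, reg = 0xB7
clock 8: out=1, reg = 0xDB
clock 9: out=1, reg = 0x6D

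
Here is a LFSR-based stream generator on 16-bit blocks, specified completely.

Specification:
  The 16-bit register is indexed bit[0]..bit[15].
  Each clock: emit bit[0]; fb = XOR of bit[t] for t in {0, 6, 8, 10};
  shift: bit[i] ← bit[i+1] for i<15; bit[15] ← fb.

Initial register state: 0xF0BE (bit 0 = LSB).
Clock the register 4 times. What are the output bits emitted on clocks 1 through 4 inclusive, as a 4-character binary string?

reg_0 = 0xF0BE
clock 1: out=0, reg = 0x785F
clock 2: out=1, reg = 0x3C2F
clock 3: out=1, reg = 0x1E17
clock 4: out=1, reg = 0x0F0B

0111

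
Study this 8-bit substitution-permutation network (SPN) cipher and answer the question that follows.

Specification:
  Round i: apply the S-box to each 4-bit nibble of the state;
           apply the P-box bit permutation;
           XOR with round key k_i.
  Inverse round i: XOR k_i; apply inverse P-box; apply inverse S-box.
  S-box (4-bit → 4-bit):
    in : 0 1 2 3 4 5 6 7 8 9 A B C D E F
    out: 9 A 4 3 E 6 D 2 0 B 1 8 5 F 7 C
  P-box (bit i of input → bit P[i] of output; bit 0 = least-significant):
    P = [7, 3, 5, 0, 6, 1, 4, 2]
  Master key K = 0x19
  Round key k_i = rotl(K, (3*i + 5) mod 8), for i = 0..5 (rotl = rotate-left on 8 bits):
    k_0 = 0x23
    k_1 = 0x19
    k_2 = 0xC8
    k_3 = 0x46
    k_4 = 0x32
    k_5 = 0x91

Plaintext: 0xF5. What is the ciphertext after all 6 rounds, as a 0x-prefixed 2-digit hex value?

0xDE

s_0 = plaintext = 0xF5
s_1 = Round(s_0, k_0) = 0x1F
s_2 = Round(s_1, k_1) = 0x3E
s_3 = Round(s_2, k_2) = 0x22
s_4 = Round(s_3, k_3) = 0x76
s_5 = Round(s_4, k_4) = 0x91
s_6 = Round(s_5, k_5) = 0xDE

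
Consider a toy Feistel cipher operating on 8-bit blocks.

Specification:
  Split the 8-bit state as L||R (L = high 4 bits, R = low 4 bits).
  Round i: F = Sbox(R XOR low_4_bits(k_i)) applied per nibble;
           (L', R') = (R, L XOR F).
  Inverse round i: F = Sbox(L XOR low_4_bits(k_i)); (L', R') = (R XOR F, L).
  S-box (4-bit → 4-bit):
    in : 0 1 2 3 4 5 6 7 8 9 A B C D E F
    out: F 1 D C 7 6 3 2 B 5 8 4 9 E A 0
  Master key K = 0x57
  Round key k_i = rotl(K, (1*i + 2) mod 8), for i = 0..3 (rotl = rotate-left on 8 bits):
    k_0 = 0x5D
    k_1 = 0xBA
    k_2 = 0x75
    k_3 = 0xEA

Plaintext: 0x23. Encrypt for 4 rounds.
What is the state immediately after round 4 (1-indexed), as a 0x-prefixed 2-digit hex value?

0xCD

s_0 = plaintext = 0x23
s_1 = Round(s_0, k_0) = 0x38
s_2 = Round(s_1, k_1) = 0x8E
s_3 = Round(s_2, k_2) = 0xEC
s_4 = Round(s_3, k_3) = 0xCD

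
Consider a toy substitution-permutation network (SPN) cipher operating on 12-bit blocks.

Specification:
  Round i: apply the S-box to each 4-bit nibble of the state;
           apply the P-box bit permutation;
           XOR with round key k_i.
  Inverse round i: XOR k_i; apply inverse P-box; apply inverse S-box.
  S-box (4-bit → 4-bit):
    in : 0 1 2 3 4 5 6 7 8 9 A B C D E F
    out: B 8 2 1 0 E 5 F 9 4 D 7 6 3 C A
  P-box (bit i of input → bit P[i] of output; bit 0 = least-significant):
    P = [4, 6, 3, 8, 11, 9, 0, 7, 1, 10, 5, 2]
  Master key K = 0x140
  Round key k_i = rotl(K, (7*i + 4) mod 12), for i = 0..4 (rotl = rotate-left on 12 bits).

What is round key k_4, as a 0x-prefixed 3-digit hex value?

0x014

K = 0x140
k_0 = rotl(K, (7*0+4) mod 12) = rotl(K, 4) = 0x401
k_1 = rotl(K, (7*1+4) mod 12) = rotl(K, 11) = 0x0A0
k_2 = rotl(K, (7*2+4) mod 12) = rotl(K, 6) = 0x005
k_3 = rotl(K, (7*3+4) mod 12) = rotl(K, 1) = 0x280
k_4 = rotl(K, (7*4+4) mod 12) = rotl(K, 8) = 0x014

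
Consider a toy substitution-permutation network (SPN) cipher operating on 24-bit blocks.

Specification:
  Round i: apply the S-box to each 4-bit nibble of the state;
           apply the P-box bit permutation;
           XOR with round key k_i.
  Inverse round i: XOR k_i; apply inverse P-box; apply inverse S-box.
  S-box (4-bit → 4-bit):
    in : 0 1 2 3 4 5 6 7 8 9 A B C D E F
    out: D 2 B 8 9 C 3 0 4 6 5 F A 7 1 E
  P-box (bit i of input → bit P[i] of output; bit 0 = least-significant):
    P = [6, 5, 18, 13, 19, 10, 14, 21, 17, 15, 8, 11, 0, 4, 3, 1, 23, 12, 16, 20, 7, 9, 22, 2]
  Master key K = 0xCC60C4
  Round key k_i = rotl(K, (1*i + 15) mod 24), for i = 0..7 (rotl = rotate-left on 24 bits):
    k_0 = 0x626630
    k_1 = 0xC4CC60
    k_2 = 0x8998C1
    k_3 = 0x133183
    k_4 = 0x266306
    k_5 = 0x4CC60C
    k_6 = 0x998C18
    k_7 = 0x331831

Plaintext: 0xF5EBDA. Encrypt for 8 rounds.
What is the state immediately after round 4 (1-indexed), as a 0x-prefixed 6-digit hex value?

0x7D9488

s_0 = plaintext = 0xF5EBDA
s_1 = Round(s_0, k_0) = 0x3DA975
s_2 = Round(s_1, k_1) = 0x417D6D
s_3 = Round(s_2, k_2) = 0x870D25
s_4 = Round(s_3, k_3) = 0x7D9488
s_5 = Round(s_4, k_4) = 0xA13B1E
s_6 = Round(s_5, k_5) = 0x0E5BCE
s_7 = Round(s_6, k_6) = 0x7B01D6
s_8 = Round(s_7, k_7) = 0xAACC5A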